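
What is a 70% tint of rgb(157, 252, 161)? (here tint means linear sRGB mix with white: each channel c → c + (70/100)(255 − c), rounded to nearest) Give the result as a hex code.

Per channel, c → c + 0.7(255 − c):
  R: 157 + 68.6 = 225.6 → 226
  G: 252 + 0.7×(255−252) = 252 + 2.1 = 254.1 → 254
  B: 161 + 65.8 = 226.8 → 227
rgb(226, 254, 227) = #E2FEE3.

#E2FEE3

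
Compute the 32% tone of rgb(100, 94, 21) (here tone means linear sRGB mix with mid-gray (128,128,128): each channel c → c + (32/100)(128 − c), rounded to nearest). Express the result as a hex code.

A 32% tone moves each channel 32% toward 128:
  R: 100 + 8.96 = 108.96 → 109
  G: 94 + 10.88 = 104.88 → 105
  B: 21 + 0.32×(128−21) = 21 + 34.24 = 55.24 → 55
rgb(109, 105, 55) = #6D6937.

#6D6937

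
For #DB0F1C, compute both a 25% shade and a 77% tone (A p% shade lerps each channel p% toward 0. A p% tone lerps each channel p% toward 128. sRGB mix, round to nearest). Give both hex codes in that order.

#DB0F1C is rgb(219, 15, 28).
25% shade:
  R: 219 + 0.25×(0−219) = 219 − 54.75 = 164.25 → 164
  G: 15 + 0.25×(0−15) = 15 − 3.75 = 11.25 → 11
  B: 28 − 7 = 21 → 21
  → #A40B15
77% tone:
  R: 219 + 0.77×(128−219) = 219 − 70.07 = 148.93 → 149
  G: 15 + 0.77×(128−15) = 15 + 87.01 = 102.01 → 102
  B: 28 + 0.77×(128−28) = 28 + 77 = 105 → 105
  → #956669

#A40B15, #956669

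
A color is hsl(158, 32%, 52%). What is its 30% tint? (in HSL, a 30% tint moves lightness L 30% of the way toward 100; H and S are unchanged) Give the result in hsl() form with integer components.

hsl(158, 32%, 66%)

L moves 30% from 52 toward 100: 52 + 14.4 = 66.4 → 66.
H and S are unchanged.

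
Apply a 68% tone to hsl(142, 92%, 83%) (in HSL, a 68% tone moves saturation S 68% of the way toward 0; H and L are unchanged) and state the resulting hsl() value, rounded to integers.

hsl(142, 29%, 83%)

S moves 68% from 92 toward 0: 92 − 62.56 = 29.44 → 29.
H and L are unchanged.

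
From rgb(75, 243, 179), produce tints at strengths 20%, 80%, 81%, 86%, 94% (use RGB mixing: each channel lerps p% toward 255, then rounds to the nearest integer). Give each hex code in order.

20%: (75 + 36 = 111→111, 243 + 2.4 = 245.4→245, 179 + 15.2 = 194.2→194) → #6ff5c2
80%: (75 + 144 = 219→219, 243 + 9.6 = 252.6→253, 179 + 60.8 = 239.8→240) → #dbfdf0
81%: (75 + 145.8 = 220.8→221, 243 + 9.72 = 252.72→253, 179 + 61.56 = 240.56→241) → #ddfdf1
86%: (75 + 154.8 = 229.8→230, 243 + 10.32 = 253.32→253, 179 + 65.36 = 244.36→244) → #e6fdf4
94%: (75 + 169.2 = 244.2→244, 243 + 11.28 = 254.28→254, 179 + 71.44 = 250.44→250) → #f4fefa

#6ff5c2, #dbfdf0, #ddfdf1, #e6fdf4, #f4fefa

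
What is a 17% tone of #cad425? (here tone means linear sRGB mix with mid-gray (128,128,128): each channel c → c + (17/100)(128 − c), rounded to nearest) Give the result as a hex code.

#cad425 is rgb(202, 212, 37).
A 17% tone moves each channel 17% toward 128:
  R: 202 − 12.58 = 189.42 → 189
  G: 212 + 0.17×(128−212) = 212 − 14.28 = 197.72 → 198
  B: 37 + 15.47 = 52.47 → 52
rgb(189, 198, 52) = #bdc634.

#bdc634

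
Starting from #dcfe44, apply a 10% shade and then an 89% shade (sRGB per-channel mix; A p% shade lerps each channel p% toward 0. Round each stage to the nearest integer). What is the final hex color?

#dcfe44 is rgb(220, 254, 68).
Lerp each channel 10% toward 0:
  R: 220 + 0.1×(0−220) = 220 − 22 = 198 → 198
  G: 254 − 25.4 = 228.6 → 229
  B: 68 + 0.1×(0−68) = 68 − 6.8 = 61.2 → 61
After the shade: rgb(198, 229, 61) = #c6e53d.
Lerp each channel 89% toward 0:
  R: 198 + 0.89×(0−198) = 198 − 176.22 = 21.78 → 22
  G: 229 − 203.81 = 25.19 → 25
  B: 61 − 54.29 = 6.71 → 7
rgb(22, 25, 7) = #161907.

#161907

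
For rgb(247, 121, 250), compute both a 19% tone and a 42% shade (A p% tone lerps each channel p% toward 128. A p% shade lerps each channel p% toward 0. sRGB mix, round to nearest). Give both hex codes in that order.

#e07ae3, #8f4691

19% tone:
  R: 247 − 22.61 = 224.39 → 224
  G: 121 + 0.19×(128−121) = 121 + 1.33 = 122.33 → 122
  B: 250 + 0.19×(128−250) = 250 − 23.18 = 226.82 → 227
  → #e07ae3
42% shade:
  R: 247 + 0.42×(0−247) = 247 − 103.74 = 143.26 → 143
  G: 121 + 0.42×(0−121) = 121 − 50.82 = 70.18 → 70
  B: 250 − 105 = 145 → 145
  → #8f4691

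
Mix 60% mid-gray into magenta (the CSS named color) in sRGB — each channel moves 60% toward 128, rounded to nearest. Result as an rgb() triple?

rgb(179, 77, 179)

CSS magenta is rgb(255, 0, 255).
Lerp each channel 60% toward 128:
  R: 255 − 76.2 = 178.8 → 179
  G: 0 + 0.6×(128−0) = 0 + 76.8 = 76.8 → 77
  B: 255 − 76.2 = 178.8 → 179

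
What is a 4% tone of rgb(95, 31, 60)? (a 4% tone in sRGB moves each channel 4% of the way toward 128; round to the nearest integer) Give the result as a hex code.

#60233f

Lerp each channel 4% toward 128:
  R: 95 + 0.04×(128−95) = 95 + 1.32 = 96.32 → 96
  G: 31 + 0.04×(128−31) = 31 + 3.88 = 34.88 → 35
  B: 60 + 0.04×(128−60) = 60 + 2.72 = 62.72 → 63
rgb(96, 35, 63) = #60233f.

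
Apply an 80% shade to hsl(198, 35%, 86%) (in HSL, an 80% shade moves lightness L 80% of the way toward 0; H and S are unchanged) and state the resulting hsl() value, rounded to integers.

L moves 80% from 86 toward 0: 86 − 68.8 = 17.2 → 17.
H and S are unchanged.

hsl(198, 35%, 17%)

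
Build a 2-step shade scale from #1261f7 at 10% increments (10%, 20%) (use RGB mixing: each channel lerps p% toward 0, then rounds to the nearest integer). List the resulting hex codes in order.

#1057de, #0e4ec6

#1261f7 is rgb(18, 97, 247).
10%: (18 − 1.8 = 16.2→16, 97 − 9.7 = 87.3→87, 247 − 24.7 = 222.3→222) → #1057de
20%: (18 − 3.6 = 14.4→14, 97 − 19.4 = 77.6→78, 247 − 49.4 = 197.6→198) → #0e4ec6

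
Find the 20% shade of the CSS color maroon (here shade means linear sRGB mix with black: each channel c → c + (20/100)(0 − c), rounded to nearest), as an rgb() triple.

rgb(102, 0, 0)

CSS maroon is rgb(128, 0, 0).
Per channel, c → c + 0.2(0 − c):
  R: 128 + 0.2×(0−128) = 128 − 25.6 = 102.4 → 102
  G: 0 + 0.2×(0−0) = 0 + 0 = 0 → 0
  B: 0 + 0.2×(0−0) = 0 + 0 = 0 → 0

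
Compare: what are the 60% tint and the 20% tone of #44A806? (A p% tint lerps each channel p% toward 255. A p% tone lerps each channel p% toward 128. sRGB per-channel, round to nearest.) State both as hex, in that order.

#B4DC9B, #50A01E

#44A806 is rgb(68, 168, 6).
60% tint:
  R: 68 + 0.6×(255−68) = 68 + 112.2 = 180.2 → 180
  G: 168 + 0.6×(255−168) = 168 + 52.2 = 220.2 → 220
  B: 6 + 0.6×(255−6) = 6 + 149.4 = 155.4 → 155
  → #B4DC9B
20% tone:
  R: 68 + 0.2×(128−68) = 68 + 12 = 80 → 80
  G: 168 + 0.2×(128−168) = 168 − 8 = 160 → 160
  B: 6 + 24.4 = 30.4 → 30
  → #50A01E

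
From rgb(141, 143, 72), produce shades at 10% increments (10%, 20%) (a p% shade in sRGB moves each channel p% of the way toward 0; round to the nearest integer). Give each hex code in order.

#7f8141, #71723a

10%: (141 − 14.1 = 126.9→127, 143 − 14.3 = 128.7→129, 72 − 7.2 = 64.8→65) → #7f8141
20%: (141 − 28.2 = 112.8→113, 143 − 28.6 = 114.4→114, 72 − 14.4 = 57.6→58) → #71723a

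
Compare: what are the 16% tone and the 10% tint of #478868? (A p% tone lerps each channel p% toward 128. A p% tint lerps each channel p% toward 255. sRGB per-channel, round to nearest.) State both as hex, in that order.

#478868 is rgb(71, 136, 104).
16% tone:
  R: 71 + 0.16×(128−71) = 71 + 9.12 = 80.12 → 80
  G: 136 + 0.16×(128−136) = 136 − 1.28 = 134.72 → 135
  B: 104 + 0.16×(128−104) = 104 + 3.84 = 107.84 → 108
  → #50876c
10% tint:
  R: 71 + 18.4 = 89.4 → 89
  G: 136 + 0.1×(255−136) = 136 + 11.9 = 147.9 → 148
  B: 104 + 0.1×(255−104) = 104 + 15.1 = 119.1 → 119
  → #599477

#50876c, #599477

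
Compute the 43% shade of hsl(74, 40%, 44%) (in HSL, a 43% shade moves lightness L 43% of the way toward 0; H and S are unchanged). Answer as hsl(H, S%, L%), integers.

hsl(74, 40%, 25%)

L moves 43% from 44 toward 0: 44 − 18.92 = 25.08 → 25.
H and S are unchanged.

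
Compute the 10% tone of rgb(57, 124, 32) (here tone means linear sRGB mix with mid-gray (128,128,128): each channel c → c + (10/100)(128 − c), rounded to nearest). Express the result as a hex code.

A 10% tone moves each channel 10% toward 128:
  R: 57 + 7.1 = 64.1 → 64
  G: 124 + 0.1×(128−124) = 124 + 0.4 = 124.4 → 124
  B: 32 + 9.6 = 41.6 → 42
rgb(64, 124, 42) = #407c2a.

#407c2a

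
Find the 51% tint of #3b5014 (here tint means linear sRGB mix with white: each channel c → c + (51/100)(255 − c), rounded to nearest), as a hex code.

#3b5014 is rgb(59, 80, 20).
Per channel, c → c + 0.51(255 − c):
  R: 59 + 99.96 = 158.96 → 159
  G: 80 + 89.25 = 169.25 → 169
  B: 20 + 0.51×(255−20) = 20 + 119.85 = 139.85 → 140
rgb(159, 169, 140) = #9fa98c.

#9fa98c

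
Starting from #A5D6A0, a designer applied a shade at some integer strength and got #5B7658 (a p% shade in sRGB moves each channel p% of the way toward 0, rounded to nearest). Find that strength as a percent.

#A5D6A0 is rgb(165, 214, 160); #5B7658 is rgb(91, 118, 88).
On the G channel (widest range): 118 ≈ 214 + (p/100)(0 − 214), so p ≈ 100×(118 − 214)/(0 − 214) = -9600/-214 = 44.86.
p = 45 reproduces all three channels after rounding.

45%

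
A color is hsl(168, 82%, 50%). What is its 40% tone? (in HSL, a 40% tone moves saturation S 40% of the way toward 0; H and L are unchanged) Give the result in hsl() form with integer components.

hsl(168, 49%, 50%)

S moves 40% from 82 toward 0: 82 − 32.8 = 49.2 → 49.
H and L are unchanged.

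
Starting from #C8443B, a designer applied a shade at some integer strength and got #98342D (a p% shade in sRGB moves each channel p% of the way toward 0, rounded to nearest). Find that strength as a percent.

24%

#C8443B is rgb(200, 68, 59); #98342D is rgb(152, 52, 45).
On the R channel (widest range): 152 ≈ 200 + (p/100)(0 − 200), so p ≈ 100×(152 − 200)/(0 − 200) = -4800/-200 = 24.00.
p = 24 reproduces all three channels after rounding.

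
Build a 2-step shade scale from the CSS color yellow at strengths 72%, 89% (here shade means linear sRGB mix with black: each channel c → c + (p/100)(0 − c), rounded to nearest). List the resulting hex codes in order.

CSS yellow is rgb(255, 255, 0).
72%: (255 − 183.6 = 71.4→71, 255 − 183.6 = 71.4→71, 0→0) → #474700
89%: (255 − 226.95 = 28.05→28, 255 − 226.95 = 28.05→28, 0→0) → #1C1C00

#474700, #1C1C00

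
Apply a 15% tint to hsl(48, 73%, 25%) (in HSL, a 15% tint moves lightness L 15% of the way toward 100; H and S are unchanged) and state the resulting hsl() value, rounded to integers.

hsl(48, 73%, 36%)

L moves 15% from 25 toward 100: 25 + 11.25 = 36.25 → 36.
H and S are unchanged.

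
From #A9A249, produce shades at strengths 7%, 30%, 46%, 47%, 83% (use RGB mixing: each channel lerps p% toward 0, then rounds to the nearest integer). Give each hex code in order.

#A9A249 is rgb(169, 162, 73).
7%: (169 − 11.83 = 157.17→157, 162 − 11.34 = 150.66→151, 73 − 5.11 = 67.89→68) → #9D9744
30%: (169 − 50.7 = 118.3→118, 162 − 48.6 = 113.4→113, 73 − 21.9 = 51.1→51) → #767133
46%: (169 − 77.74 = 91.26→91, 162 − 74.52 = 87.48→87, 73 − 33.58 = 39.42→39) → #5B5727
47%: (169 − 79.43 = 89.57→90, 162 − 76.14 = 85.86→86, 73 − 34.31 = 38.69→39) → #5A5627
83%: (169 − 140.27 = 28.73→29, 162 − 134.46 = 27.54→28, 73 − 60.59 = 12.41→12) → #1D1C0C

#9D9744, #767133, #5B5727, #5A5627, #1D1C0C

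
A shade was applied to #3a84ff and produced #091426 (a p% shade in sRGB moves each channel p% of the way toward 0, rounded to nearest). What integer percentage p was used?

#3a84ff is rgb(58, 132, 255); #091426 is rgb(9, 20, 38).
On the B channel (widest range): 38 ≈ 255 + (p/100)(0 − 255), so p ≈ 100×(38 − 255)/(0 − 255) = -21700/-255 = 85.10.
p = 85 reproduces all three channels after rounding.

85%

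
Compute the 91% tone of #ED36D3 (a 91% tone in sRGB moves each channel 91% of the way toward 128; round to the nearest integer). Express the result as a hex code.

#8A7987

#ED36D3 is rgb(237, 54, 211).
Lerp each channel 91% toward 128:
  R: 237 − 99.19 = 137.81 → 138
  G: 54 + 0.91×(128−54) = 54 + 67.34 = 121.34 → 121
  B: 211 − 75.53 = 135.47 → 135
rgb(138, 121, 135) = #8A7987.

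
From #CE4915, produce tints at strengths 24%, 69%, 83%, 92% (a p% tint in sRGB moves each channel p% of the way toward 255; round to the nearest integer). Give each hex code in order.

#DA754D, #F0C7B6, #F7E0D7, #FBF0EC

#CE4915 is rgb(206, 73, 21).
24%: (206 + 11.76 = 217.76→218, 73 + 43.68 = 116.68→117, 21 + 56.16 = 77.16→77) → #DA754D
69%: (206 + 33.81 = 239.81→240, 73 + 125.58 = 198.58→199, 21 + 161.46 = 182.46→182) → #F0C7B6
83%: (206 + 40.67 = 246.67→247, 73 + 151.06 = 224.06→224, 21 + 194.22 = 215.22→215) → #F7E0D7
92%: (206 + 45.08 = 251.08→251, 73 + 167.44 = 240.44→240, 21 + 215.28 = 236.28→236) → #FBF0EC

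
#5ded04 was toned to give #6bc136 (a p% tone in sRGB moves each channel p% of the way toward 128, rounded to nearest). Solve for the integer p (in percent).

40%

#5ded04 is rgb(93, 237, 4); #6bc136 is rgb(107, 193, 54).
On the B channel (widest range): 54 ≈ 4 + (p/100)(128 − 4), so p ≈ 100×(54 − 4)/(128 − 4) = 5000/124 = 40.32.
p = 40 reproduces all three channels after rounding.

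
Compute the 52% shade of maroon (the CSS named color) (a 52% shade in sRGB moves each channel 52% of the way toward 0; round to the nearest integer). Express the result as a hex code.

#3d0000

CSS maroon is rgb(128, 0, 0).
A 52% shade moves each channel 52% toward 0:
  R: 128 + 0.52×(0−128) = 128 − 66.56 = 61.44 → 61
  G: 0 + 0.52×(0−0) = 0 + 0 = 0 → 0
  B: 0 + 0.52×(0−0) = 0 + 0 = 0 → 0
rgb(61, 0, 0) = #3d0000.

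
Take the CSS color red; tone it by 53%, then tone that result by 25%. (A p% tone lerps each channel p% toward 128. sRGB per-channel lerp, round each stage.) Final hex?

#ad5353

CSS red is rgb(255, 0, 0).
A 53% tone moves each channel 53% toward 128:
  R: 255 + 0.53×(128−255) = 255 − 67.31 = 187.69 → 188
  G: 0 + 67.84 = 67.84 → 68
  B: 0 + 67.84 = 67.84 → 68
After the tone: rgb(188, 68, 68) = #bc4444.
A 25% tone moves each channel 25% toward 128:
  R: 188 + 0.25×(128−188) = 188 − 15 = 173 → 173
  G: 68 + 0.25×(128−68) = 68 + 15 = 83 → 83
  B: 68 + 0.25×(128−68) = 68 + 15 = 83 → 83
rgb(173, 83, 83) = #ad5353.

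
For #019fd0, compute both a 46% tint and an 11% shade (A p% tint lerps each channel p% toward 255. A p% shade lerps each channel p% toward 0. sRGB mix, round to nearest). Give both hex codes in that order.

#019fd0 is rgb(1, 159, 208).
46% tint:
  R: 1 + 116.84 = 117.84 → 118
  G: 159 + 0.46×(255−159) = 159 + 44.16 = 203.16 → 203
  B: 208 + 0.46×(255−208) = 208 + 21.62 = 229.62 → 230
  → #76cbe6
11% shade:
  R: 1 − 0.11 = 0.89 → 1
  G: 159 − 17.49 = 141.51 → 142
  B: 208 − 22.88 = 185.12 → 185
  → #018eb9

#76cbe6, #018eb9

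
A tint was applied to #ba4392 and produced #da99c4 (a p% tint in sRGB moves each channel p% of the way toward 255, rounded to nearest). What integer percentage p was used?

46%

#ba4392 is rgb(186, 67, 146); #da99c4 is rgb(218, 153, 196).
On the G channel (widest range): 153 ≈ 67 + (p/100)(255 − 67), so p ≈ 100×(153 − 67)/(255 − 67) = 8600/188 = 45.74.
p = 46 reproduces all three channels after rounding.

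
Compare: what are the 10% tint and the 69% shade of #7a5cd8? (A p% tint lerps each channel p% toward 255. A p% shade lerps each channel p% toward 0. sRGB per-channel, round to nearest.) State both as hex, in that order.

#876cdc, #261d43

#7a5cd8 is rgb(122, 92, 216).
10% tint:
  R: 122 + 13.3 = 135.3 → 135
  G: 92 + 0.1×(255−92) = 92 + 16.3 = 108.3 → 108
  B: 216 + 3.9 = 219.9 → 220
  → #876cdc
69% shade:
  R: 122 + 0.69×(0−122) = 122 − 84.18 = 37.82 → 38
  G: 92 + 0.69×(0−92) = 92 − 63.48 = 28.52 → 29
  B: 216 + 0.69×(0−216) = 216 − 149.04 = 66.96 → 67
  → #261d43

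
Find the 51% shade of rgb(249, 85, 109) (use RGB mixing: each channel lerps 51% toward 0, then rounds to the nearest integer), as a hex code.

#7A2A35

Lerp each channel 51% toward 0:
  R: 249 − 126.99 = 122.01 → 122
  G: 85 + 0.51×(0−85) = 85 − 43.35 = 41.65 → 42
  B: 109 + 0.51×(0−109) = 109 − 55.59 = 53.41 → 53
rgb(122, 42, 53) = #7A2A35.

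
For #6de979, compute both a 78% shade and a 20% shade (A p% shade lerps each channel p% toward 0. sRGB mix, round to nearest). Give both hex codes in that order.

#6de979 is rgb(109, 233, 121).
78% shade:
  R: 109 − 85.02 = 23.98 → 24
  G: 233 + 0.78×(0−233) = 233 − 181.74 = 51.26 → 51
  B: 121 − 94.38 = 26.62 → 27
  → #18331b
20% shade:
  R: 109 + 0.2×(0−109) = 109 − 21.8 = 87.2 → 87
  G: 233 + 0.2×(0−233) = 233 − 46.6 = 186.4 → 186
  B: 121 + 0.2×(0−121) = 121 − 24.2 = 96.8 → 97
  → #57ba61

#18331b, #57ba61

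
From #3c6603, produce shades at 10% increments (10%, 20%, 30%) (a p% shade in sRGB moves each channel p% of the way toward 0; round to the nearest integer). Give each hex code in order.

#365c03, #305202, #2a4702

#3c6603 is rgb(60, 102, 3).
10%: (60 − 6 = 54→54, 102 − 10.2 = 91.8→92, 3→3) → #365c03
20%: (60 − 12 = 48→48, 102 − 20.4 = 81.6→82, 3 − 0.6 = 2.4→2) → #305202
30%: (60 − 18 = 42→42, 102 − 30.6 = 71.4→71, 3 − 0.9 = 2.1→2) → #2a4702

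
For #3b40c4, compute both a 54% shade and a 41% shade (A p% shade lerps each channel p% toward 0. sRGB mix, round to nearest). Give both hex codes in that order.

#3b40c4 is rgb(59, 64, 196).
54% shade:
  R: 59 + 0.54×(0−59) = 59 − 31.86 = 27.14 → 27
  G: 64 − 34.56 = 29.44 → 29
  B: 196 + 0.54×(0−196) = 196 − 105.84 = 90.16 → 90
  → #1b1d5a
41% shade:
  R: 59 + 0.41×(0−59) = 59 − 24.19 = 34.81 → 35
  G: 64 − 26.24 = 37.76 → 38
  B: 196 − 80.36 = 115.64 → 116
  → #232674

#1b1d5a, #232674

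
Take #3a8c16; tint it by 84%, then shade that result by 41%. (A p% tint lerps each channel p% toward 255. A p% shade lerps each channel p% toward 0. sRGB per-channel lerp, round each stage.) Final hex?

#848c81

#3a8c16 is rgb(58, 140, 22).
Per channel, c → c + 0.84(255 − c):
  R: 58 + 165.48 = 223.48 → 223
  G: 140 + 96.6 = 236.6 → 237
  B: 22 + 0.84×(255−22) = 22 + 195.72 = 217.72 → 218
After the tint: rgb(223, 237, 218) = #dfedda.
Lerp each channel 41% toward 0:
  R: 223 + 0.41×(0−223) = 223 − 91.43 = 131.57 → 132
  G: 237 − 97.17 = 139.83 → 140
  B: 218 + 0.41×(0−218) = 218 − 89.38 = 128.62 → 129
rgb(132, 140, 129) = #848c81.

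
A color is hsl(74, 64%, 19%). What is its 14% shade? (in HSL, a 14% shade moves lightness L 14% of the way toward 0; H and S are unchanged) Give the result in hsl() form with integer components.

hsl(74, 64%, 16%)

L moves 14% from 19 toward 0: 19 − 2.66 = 16.34 → 16.
H and S are unchanged.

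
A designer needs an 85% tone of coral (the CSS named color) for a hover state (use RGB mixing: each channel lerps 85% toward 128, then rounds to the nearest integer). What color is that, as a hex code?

#938079

CSS coral is rgb(255, 127, 80).
Per channel, c → c + 0.85(128 − c):
  R: 255 − 107.95 = 147.05 → 147
  G: 127 + 0.85×(128−127) = 127 + 0.85 = 127.85 → 128
  B: 80 + 40.8 = 120.8 → 121
rgb(147, 128, 121) = #938079.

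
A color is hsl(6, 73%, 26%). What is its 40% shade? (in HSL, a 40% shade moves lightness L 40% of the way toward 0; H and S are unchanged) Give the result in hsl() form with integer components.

hsl(6, 73%, 16%)

L moves 40% from 26 toward 0: 26 − 10.4 = 15.6 → 16.
H and S are unchanged.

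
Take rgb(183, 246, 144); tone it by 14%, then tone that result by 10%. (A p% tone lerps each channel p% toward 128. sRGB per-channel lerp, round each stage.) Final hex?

#AADB8D

Lerp each channel 14% toward 128:
  R: 183 + 0.14×(128−183) = 183 − 7.7 = 175.3 → 175
  G: 246 − 16.52 = 229.48 → 229
  B: 144 + 0.14×(128−144) = 144 − 2.24 = 141.76 → 142
After the tone: rgb(175, 229, 142) = #AFE58E.
Per channel, c → c + 0.1(128 − c):
  R: 175 + 0.1×(128−175) = 175 − 4.7 = 170.3 → 170
  G: 229 + 0.1×(128−229) = 229 − 10.1 = 218.9 → 219
  B: 142 − 1.4 = 140.6 → 141
rgb(170, 219, 141) = #AADB8D.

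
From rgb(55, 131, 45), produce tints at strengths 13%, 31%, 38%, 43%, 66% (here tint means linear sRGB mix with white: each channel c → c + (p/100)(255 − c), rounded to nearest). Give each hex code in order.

13%: (55 + 26 = 81→81, 131 + 16.12 = 147.12→147, 45 + 27.3 = 72.3→72) → #519348
31%: (55 + 62 = 117→117, 131 + 38.44 = 169.44→169, 45 + 65.1 = 110.1→110) → #75a96e
38%: (55 + 76 = 131→131, 131 + 47.12 = 178.12→178, 45 + 79.8 = 124.8→125) → #83b27d
43%: (55 + 86 = 141→141, 131 + 53.32 = 184.32→184, 45 + 90.3 = 135.3→135) → #8db887
66%: (55 + 132 = 187→187, 131 + 81.84 = 212.84→213, 45 + 138.6 = 183.6→184) → #bbd5b8

#519348, #75a96e, #83b27d, #8db887, #bbd5b8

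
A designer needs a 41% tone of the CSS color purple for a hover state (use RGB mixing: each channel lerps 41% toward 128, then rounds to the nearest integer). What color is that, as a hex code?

#803480

CSS purple is rgb(128, 0, 128).
A 41% tone moves each channel 41% toward 128:
  R: 128 + 0 = 128 → 128
  G: 0 + 52.48 = 52.48 → 52
  B: 128 + 0.41×(128−128) = 128 + 0 = 128 → 128
rgb(128, 52, 128) = #803480.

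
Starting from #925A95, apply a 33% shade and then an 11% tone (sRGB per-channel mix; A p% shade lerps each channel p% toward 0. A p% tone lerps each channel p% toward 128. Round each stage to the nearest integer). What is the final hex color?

#925A95 is rgb(146, 90, 149).
Per channel, c → c + 0.33(0 − c):
  R: 146 − 48.18 = 97.82 → 98
  G: 90 + 0.33×(0−90) = 90 − 29.7 = 60.3 → 60
  B: 149 + 0.33×(0−149) = 149 − 49.17 = 99.83 → 100
After the shade: rgb(98, 60, 100) = #623C64.
An 11% tone moves each channel 11% toward 128:
  R: 98 + 0.11×(128−98) = 98 + 3.3 = 101.3 → 101
  G: 60 + 7.48 = 67.48 → 67
  B: 100 + 3.08 = 103.08 → 103
rgb(101, 67, 103) = #654367.

#654367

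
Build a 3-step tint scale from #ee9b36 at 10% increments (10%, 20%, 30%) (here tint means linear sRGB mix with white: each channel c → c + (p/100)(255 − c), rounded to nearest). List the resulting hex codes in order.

#f0a54a, #f1af5e, #f3b972

#ee9b36 is rgb(238, 155, 54).
10%: (238 + 1.7 = 239.7→240, 155 + 10 = 165→165, 54 + 20.1 = 74.1→74) → #f0a54a
20%: (238 + 3.4 = 241.4→241, 155 + 20 = 175→175, 54 + 40.2 = 94.2→94) → #f1af5e
30%: (238 + 5.1 = 243.1→243, 155 + 30 = 185→185, 54 + 60.3 = 114.3→114) → #f3b972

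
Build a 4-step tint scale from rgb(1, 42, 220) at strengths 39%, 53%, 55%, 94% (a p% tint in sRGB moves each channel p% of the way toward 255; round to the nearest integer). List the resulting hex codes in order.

#647DEA, #889BEF, #8D9FEF, #F0F2FD

39%: (1 + 99.06 = 100.06→100, 42 + 83.07 = 125.07→125, 220 + 13.65 = 233.65→234) → #647DEA
53%: (1 + 134.62 = 135.62→136, 42 + 112.89 = 154.89→155, 220 + 18.55 = 238.55→239) → #889BEF
55%: (1 + 139.7 = 140.7→141, 42 + 117.15 = 159.15→159, 220 + 19.25 = 239.25→239) → #8D9FEF
94%: (1 + 238.76 = 239.76→240, 42 + 200.22 = 242.22→242, 220 + 32.9 = 252.9→253) → #F0F2FD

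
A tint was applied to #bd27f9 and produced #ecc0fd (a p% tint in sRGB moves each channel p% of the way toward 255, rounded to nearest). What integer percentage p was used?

71%

#bd27f9 is rgb(189, 39, 249); #ecc0fd is rgb(236, 192, 253).
On the G channel (widest range): 192 ≈ 39 + (p/100)(255 − 39), so p ≈ 100×(192 − 39)/(255 − 39) = 15300/216 = 70.83.
p = 71 reproduces all three channels after rounding.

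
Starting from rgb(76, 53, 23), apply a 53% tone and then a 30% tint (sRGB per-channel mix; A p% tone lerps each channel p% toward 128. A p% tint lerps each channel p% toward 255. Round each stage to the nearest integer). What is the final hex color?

#958E84

A 53% tone moves each channel 53% toward 128:
  R: 76 + 27.56 = 103.56 → 104
  G: 53 + 0.53×(128−53) = 53 + 39.75 = 92.75 → 93
  B: 23 + 55.65 = 78.65 → 79
After the tone: rgb(104, 93, 79) = #685D4F.
Lerp each channel 30% toward 255:
  R: 104 + 45.3 = 149.3 → 149
  G: 93 + 48.6 = 141.6 → 142
  B: 79 + 0.3×(255−79) = 79 + 52.8 = 131.8 → 132
rgb(149, 142, 132) = #958E84.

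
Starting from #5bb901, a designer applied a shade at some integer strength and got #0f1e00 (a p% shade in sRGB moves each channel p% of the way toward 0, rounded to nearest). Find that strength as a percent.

84%

#5bb901 is rgb(91, 185, 1); #0f1e00 is rgb(15, 30, 0).
On the G channel (widest range): 30 ≈ 185 + (p/100)(0 − 185), so p ≈ 100×(30 − 185)/(0 − 185) = -15500/-185 = 83.78.
p = 84 reproduces all three channels after rounding.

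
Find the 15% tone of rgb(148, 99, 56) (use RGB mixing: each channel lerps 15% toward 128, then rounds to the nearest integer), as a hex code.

#916743

Per channel, c → c + 0.15(128 − c):
  R: 148 + 0.15×(128−148) = 148 − 3 = 145 → 145
  G: 99 + 4.35 = 103.35 → 103
  B: 56 + 0.15×(128−56) = 56 + 10.8 = 66.8 → 67
rgb(145, 103, 67) = #916743.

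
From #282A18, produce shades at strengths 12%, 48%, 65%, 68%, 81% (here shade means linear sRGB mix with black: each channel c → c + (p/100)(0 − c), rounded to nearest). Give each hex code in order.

#282A18 is rgb(40, 42, 24).
12%: (40 − 4.8 = 35.2→35, 42 − 5.04 = 36.96→37, 24 − 2.88 = 21.12→21) → #232515
48%: (40 − 19.2 = 20.8→21, 42 − 20.16 = 21.84→22, 24 − 11.52 = 12.48→12) → #15160C
65%: (40 − 26 = 14→14, 42 − 27.3 = 14.7→15, 24 − 15.6 = 8.4→8) → #0E0F08
68%: (40 − 27.2 = 12.8→13, 42 − 28.56 = 13.44→13, 24 − 16.32 = 7.68→8) → #0D0D08
81%: (40 − 32.4 = 7.6→8, 42 − 34.02 = 7.98→8, 24 − 19.44 = 4.56→5) → #080805

#232515, #15160C, #0E0F08, #0D0D08, #080805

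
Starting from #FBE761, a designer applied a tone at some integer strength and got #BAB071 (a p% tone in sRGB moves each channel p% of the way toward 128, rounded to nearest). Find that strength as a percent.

53%

#FBE761 is rgb(251, 231, 97); #BAB071 is rgb(186, 176, 113).
On the R channel (widest range): 186 ≈ 251 + (p/100)(128 − 251), so p ≈ 100×(186 − 251)/(128 − 251) = -6500/-123 = 52.85.
p = 53 reproduces all three channels after rounding.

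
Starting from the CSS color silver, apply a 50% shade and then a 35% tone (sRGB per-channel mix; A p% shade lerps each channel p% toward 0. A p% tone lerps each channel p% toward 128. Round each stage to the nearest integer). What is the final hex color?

#6b6b6b

CSS silver is rgb(192, 192, 192).
Lerp each channel 50% toward 0:
  R: 192 + 0.5×(0−192) = 192 − 96 = 96 → 96
  G: 192 + 0.5×(0−192) = 192 − 96 = 96 → 96
  B: 192 − 96 = 96 → 96
After the shade: rgb(96, 96, 96) = #606060.
Per channel, c → c + 0.35(128 − c):
  R: 96 + 0.35×(128−96) = 96 + 11.2 = 107.2 → 107
  G: 96 + 0.35×(128−96) = 96 + 11.2 = 107.2 → 107
  B: 96 + 0.35×(128−96) = 96 + 11.2 = 107.2 → 107
rgb(107, 107, 107) = #6b6b6b.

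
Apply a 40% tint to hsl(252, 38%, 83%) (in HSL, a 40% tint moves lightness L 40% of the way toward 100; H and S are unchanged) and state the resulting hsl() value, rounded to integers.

hsl(252, 38%, 90%)

L moves 40% from 83 toward 100: 83 + 6.8 = 89.8 → 90.
H and S are unchanged.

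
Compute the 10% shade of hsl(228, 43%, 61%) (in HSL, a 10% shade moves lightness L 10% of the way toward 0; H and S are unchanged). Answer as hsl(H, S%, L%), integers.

L moves 10% from 61 toward 0: 61 − 6.1 = 54.9 → 55.
H and S are unchanged.

hsl(228, 43%, 55%)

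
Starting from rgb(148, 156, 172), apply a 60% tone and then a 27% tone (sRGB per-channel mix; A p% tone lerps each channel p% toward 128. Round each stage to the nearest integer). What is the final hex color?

Lerp each channel 60% toward 128:
  R: 148 + 0.6×(128−148) = 148 − 12 = 136 → 136
  G: 156 + 0.6×(128−156) = 156 − 16.8 = 139.2 → 139
  B: 172 + 0.6×(128−172) = 172 − 26.4 = 145.6 → 146
After the tone: rgb(136, 139, 146) = #888B92.
Per channel, c → c + 0.27(128 − c):
  R: 136 + 0.27×(128−136) = 136 − 2.16 = 133.84 → 134
  G: 139 − 2.97 = 136.03 → 136
  B: 146 + 0.27×(128−146) = 146 − 4.86 = 141.14 → 141
rgb(134, 136, 141) = #86888D.

#86888D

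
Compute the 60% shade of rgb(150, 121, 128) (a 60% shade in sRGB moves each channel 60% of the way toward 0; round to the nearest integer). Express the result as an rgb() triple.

Lerp each channel 60% toward 0:
  R: 150 − 90 = 60 → 60
  G: 121 + 0.6×(0−121) = 121 − 72.6 = 48.4 → 48
  B: 128 − 76.8 = 51.2 → 51

rgb(60, 48, 51)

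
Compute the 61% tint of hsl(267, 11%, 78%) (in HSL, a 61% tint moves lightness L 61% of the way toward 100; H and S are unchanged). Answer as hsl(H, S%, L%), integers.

hsl(267, 11%, 91%)

L moves 61% from 78 toward 100: 78 + 13.42 = 91.42 → 91.
H and S are unchanged.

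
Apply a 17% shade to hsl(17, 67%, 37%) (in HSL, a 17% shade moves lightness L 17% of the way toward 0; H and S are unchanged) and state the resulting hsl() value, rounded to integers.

hsl(17, 67%, 31%)

L moves 17% from 37 toward 0: 37 − 6.29 = 30.71 → 31.
H and S are unchanged.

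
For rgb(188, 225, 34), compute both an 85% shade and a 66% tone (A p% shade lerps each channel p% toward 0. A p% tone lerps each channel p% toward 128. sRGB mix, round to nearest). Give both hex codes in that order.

85% shade:
  R: 188 − 159.8 = 28.2 → 28
  G: 225 − 191.25 = 33.75 → 34
  B: 34 − 28.9 = 5.1 → 5
  → #1C2205
66% tone:
  R: 188 − 39.6 = 148.4 → 148
  G: 225 + 0.66×(128−225) = 225 − 64.02 = 160.98 → 161
  B: 34 + 0.66×(128−34) = 34 + 62.04 = 96.04 → 96
  → #94A160

#1C2205, #94A160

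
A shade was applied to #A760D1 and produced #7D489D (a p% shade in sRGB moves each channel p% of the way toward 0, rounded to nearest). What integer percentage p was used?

25%

#A760D1 is rgb(167, 96, 209); #7D489D is rgb(125, 72, 157).
On the B channel (widest range): 157 ≈ 209 + (p/100)(0 − 209), so p ≈ 100×(157 − 209)/(0 − 209) = -5200/-209 = 24.88.
p = 25 reproduces all three channels after rounding.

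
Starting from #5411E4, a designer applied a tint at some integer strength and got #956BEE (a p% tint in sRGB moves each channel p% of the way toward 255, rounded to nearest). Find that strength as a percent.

#5411E4 is rgb(84, 17, 228); #956BEE is rgb(149, 107, 238).
On the G channel (widest range): 107 ≈ 17 + (p/100)(255 − 17), so p ≈ 100×(107 − 17)/(255 − 17) = 9000/238 = 37.82.
p = 38 reproduces all three channels after rounding.

38%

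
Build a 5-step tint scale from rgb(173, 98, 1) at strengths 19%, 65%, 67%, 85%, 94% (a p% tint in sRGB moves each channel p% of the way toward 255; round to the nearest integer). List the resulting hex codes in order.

19%: (173 + 15.58 = 188.58→189, 98 + 29.83 = 127.83→128, 1 + 48.26 = 49.26→49) → #bd8031
65%: (173 + 53.3 = 226.3→226, 98 + 102.05 = 200.05→200, 1 + 165.1 = 166.1→166) → #e2c8a6
67%: (173 + 54.94 = 227.94→228, 98 + 105.19 = 203.19→203, 1 + 170.18 = 171.18→171) → #e4cbab
85%: (173 + 69.7 = 242.7→243, 98 + 133.45 = 231.45→231, 1 + 215.9 = 216.9→217) → #f3e7d9
94%: (173 + 77.08 = 250.08→250, 98 + 147.58 = 245.58→246, 1 + 238.76 = 239.76→240) → #faf6f0

#bd8031, #e2c8a6, #e4cbab, #f3e7d9, #faf6f0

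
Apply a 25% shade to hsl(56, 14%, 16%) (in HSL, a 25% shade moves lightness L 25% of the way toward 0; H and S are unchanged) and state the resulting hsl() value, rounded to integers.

L moves 25% from 16 toward 0: 16 − 4 = 12 → 12.
H and S are unchanged.

hsl(56, 14%, 12%)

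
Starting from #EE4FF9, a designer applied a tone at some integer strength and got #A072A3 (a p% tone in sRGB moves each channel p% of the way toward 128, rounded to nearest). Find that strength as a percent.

#EE4FF9 is rgb(238, 79, 249); #A072A3 is rgb(160, 114, 163).
On the B channel (widest range): 163 ≈ 249 + (p/100)(128 − 249), so p ≈ 100×(163 − 249)/(128 − 249) = -8600/-121 = 71.07.
p = 71 reproduces all three channels after rounding.

71%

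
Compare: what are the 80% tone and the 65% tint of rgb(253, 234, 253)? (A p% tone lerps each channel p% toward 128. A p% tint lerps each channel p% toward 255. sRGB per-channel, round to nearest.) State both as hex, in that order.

#999599, #FEF8FE

80% tone:
  R: 253 + 0.8×(128−253) = 253 − 100 = 153 → 153
  G: 234 + 0.8×(128−234) = 234 − 84.8 = 149.2 → 149
  B: 253 − 100 = 153 → 153
  → #999599
65% tint:
  R: 253 + 0.65×(255−253) = 253 + 1.3 = 254.3 → 254
  G: 234 + 0.65×(255−234) = 234 + 13.65 = 247.65 → 248
  B: 253 + 0.65×(255−253) = 253 + 1.3 = 254.3 → 254
  → #FEF8FE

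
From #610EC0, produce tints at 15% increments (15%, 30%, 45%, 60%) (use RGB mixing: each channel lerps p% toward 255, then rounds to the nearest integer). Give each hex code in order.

#7932C9, #9056D3, #A87ADC, #C09FE6

#610EC0 is rgb(97, 14, 192).
15%: (97 + 23.7 = 120.7→121, 14 + 36.15 = 50.15→50, 192 + 9.45 = 201.45→201) → #7932C9
30%: (97 + 47.4 = 144.4→144, 14 + 72.3 = 86.3→86, 192 + 18.9 = 210.9→211) → #9056D3
45%: (97 + 71.1 = 168.1→168, 14 + 108.45 = 122.45→122, 192 + 28.35 = 220.35→220) → #A87ADC
60%: (97 + 94.8 = 191.8→192, 14 + 144.6 = 158.6→159, 192 + 37.8 = 229.8→230) → #C09FE6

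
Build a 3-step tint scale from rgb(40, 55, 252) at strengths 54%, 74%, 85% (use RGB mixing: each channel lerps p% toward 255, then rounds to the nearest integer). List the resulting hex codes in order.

#9CA3FE, #C7CBFE, #DFE1FF

54%: (40 + 116.1 = 156.1→156, 55 + 108 = 163→163, 252 + 1.62 = 253.62→254) → #9CA3FE
74%: (40 + 159.1 = 199.1→199, 55 + 148 = 203→203, 252 + 2.22 = 254.22→254) → #C7CBFE
85%: (40 + 182.75 = 222.75→223, 55 + 170 = 225→225, 252 + 2.55 = 254.55→255) → #DFE1FF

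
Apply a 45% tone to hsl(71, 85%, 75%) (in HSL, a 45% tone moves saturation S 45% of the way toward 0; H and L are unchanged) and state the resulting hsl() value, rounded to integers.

S moves 45% from 85 toward 0: 85 − 38.25 = 46.75 → 47.
H and L are unchanged.

hsl(71, 47%, 75%)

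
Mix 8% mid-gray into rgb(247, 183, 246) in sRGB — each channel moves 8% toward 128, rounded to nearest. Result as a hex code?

Lerp each channel 8% toward 128:
  R: 247 − 9.52 = 237.48 → 237
  G: 183 − 4.4 = 178.6 → 179
  B: 246 − 9.44 = 236.56 → 237
rgb(237, 179, 237) = #edb3ed.

#edb3ed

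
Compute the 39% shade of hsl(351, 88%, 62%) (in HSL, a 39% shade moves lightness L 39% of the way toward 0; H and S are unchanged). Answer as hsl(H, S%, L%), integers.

L moves 39% from 62 toward 0: 62 − 24.18 = 37.82 → 38.
H and S are unchanged.

hsl(351, 88%, 38%)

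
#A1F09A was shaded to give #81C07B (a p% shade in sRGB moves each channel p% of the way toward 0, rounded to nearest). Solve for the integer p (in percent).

20%

#A1F09A is rgb(161, 240, 154); #81C07B is rgb(129, 192, 123).
On the G channel (widest range): 192 ≈ 240 + (p/100)(0 − 240), so p ≈ 100×(192 − 240)/(0 − 240) = -4800/-240 = 20.00.
p = 20 reproduces all three channels after rounding.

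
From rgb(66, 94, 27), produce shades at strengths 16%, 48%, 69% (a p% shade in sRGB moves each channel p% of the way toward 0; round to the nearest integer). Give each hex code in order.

16%: (66 − 10.56 = 55.44→55, 94 − 15.04 = 78.96→79, 27 − 4.32 = 22.68→23) → #374F17
48%: (66 − 31.68 = 34.32→34, 94 − 45.12 = 48.88→49, 27 − 12.96 = 14.04→14) → #22310E
69%: (66 − 45.54 = 20.46→20, 94 − 64.86 = 29.14→29, 27 − 18.63 = 8.37→8) → #141D08

#374F17, #22310E, #141D08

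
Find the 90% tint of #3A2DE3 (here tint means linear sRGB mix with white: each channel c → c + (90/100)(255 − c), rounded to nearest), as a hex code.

#EBEAFC

#3A2DE3 is rgb(58, 45, 227).
Lerp each channel 90% toward 255:
  R: 58 + 0.9×(255−58) = 58 + 177.3 = 235.3 → 235
  G: 45 + 0.9×(255−45) = 45 + 189 = 234 → 234
  B: 227 + 25.2 = 252.2 → 252
rgb(235, 234, 252) = #EBEAFC.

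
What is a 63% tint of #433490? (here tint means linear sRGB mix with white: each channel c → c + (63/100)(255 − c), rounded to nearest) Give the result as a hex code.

#B9B4D6

#433490 is rgb(67, 52, 144).
Lerp each channel 63% toward 255:
  R: 67 + 0.63×(255−67) = 67 + 118.44 = 185.44 → 185
  G: 52 + 127.89 = 179.89 → 180
  B: 144 + 69.93 = 213.93 → 214
rgb(185, 180, 214) = #B9B4D6.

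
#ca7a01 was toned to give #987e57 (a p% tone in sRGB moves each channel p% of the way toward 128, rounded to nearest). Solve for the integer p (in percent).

#ca7a01 is rgb(202, 122, 1); #987e57 is rgb(152, 126, 87).
On the B channel (widest range): 87 ≈ 1 + (p/100)(128 − 1), so p ≈ 100×(87 − 1)/(128 − 1) = 8600/127 = 67.72.
p = 68 reproduces all three channels after rounding.

68%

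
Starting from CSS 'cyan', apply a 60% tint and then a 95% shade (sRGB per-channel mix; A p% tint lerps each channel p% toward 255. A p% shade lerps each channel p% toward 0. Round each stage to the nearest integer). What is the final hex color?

#080D0D

CSS cyan is rgb(0, 255, 255).
Lerp each channel 60% toward 255:
  R: 0 + 153 = 153 → 153
  G: 255 + 0.6×(255−255) = 255 + 0 = 255 → 255
  B: 255 + 0 = 255 → 255
After the tint: rgb(153, 255, 255) = #99FFFF.
Lerp each channel 95% toward 0:
  R: 153 + 0.95×(0−153) = 153 − 145.35 = 7.65 → 8
  G: 255 + 0.95×(0−255) = 255 − 242.25 = 12.75 → 13
  B: 255 + 0.95×(0−255) = 255 − 242.25 = 12.75 → 13
rgb(8, 13, 13) = #080D0D.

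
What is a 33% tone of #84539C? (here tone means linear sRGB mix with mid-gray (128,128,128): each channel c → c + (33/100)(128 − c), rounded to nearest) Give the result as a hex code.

#84539C is rgb(132, 83, 156).
Lerp each channel 33% toward 128:
  R: 132 − 1.32 = 130.68 → 131
  G: 83 + 14.85 = 97.85 → 98
  B: 156 + 0.33×(128−156) = 156 − 9.24 = 146.76 → 147
rgb(131, 98, 147) = #836293.

#836293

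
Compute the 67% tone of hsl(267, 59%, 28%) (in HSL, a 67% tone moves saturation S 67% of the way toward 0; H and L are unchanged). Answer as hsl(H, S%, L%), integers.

hsl(267, 19%, 28%)

S moves 67% from 59 toward 0: 59 − 39.53 = 19.47 → 19.
H and L are unchanged.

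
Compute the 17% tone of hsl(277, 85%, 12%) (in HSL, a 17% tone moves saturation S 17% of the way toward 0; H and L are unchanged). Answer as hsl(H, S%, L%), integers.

hsl(277, 71%, 12%)

S moves 17% from 85 toward 0: 85 − 14.45 = 70.55 → 71.
H and L are unchanged.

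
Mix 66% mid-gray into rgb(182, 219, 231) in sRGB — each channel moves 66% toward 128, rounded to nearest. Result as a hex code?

A 66% tone moves each channel 66% toward 128:
  R: 182 + 0.66×(128−182) = 182 − 35.64 = 146.36 → 146
  G: 219 + 0.66×(128−219) = 219 − 60.06 = 158.94 → 159
  B: 231 − 67.98 = 163.02 → 163
rgb(146, 159, 163) = #929fa3.

#929fa3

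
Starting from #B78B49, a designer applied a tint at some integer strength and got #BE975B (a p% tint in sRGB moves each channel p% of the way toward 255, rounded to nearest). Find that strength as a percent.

10%

#B78B49 is rgb(183, 139, 73); #BE975B is rgb(190, 151, 91).
On the B channel (widest range): 91 ≈ 73 + (p/100)(255 − 73), so p ≈ 100×(91 − 73)/(255 − 73) = 1800/182 = 9.89.
p = 10 reproduces all three channels after rounding.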